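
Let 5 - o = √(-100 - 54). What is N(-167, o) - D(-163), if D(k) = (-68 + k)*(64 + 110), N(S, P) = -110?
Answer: 40084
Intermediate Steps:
o = 5 - I*√154 (o = 5 - √(-100 - 54) = 5 - √(-154) = 5 - I*√154 ≈ 5.0 - 12.41*I)
D(k) = -11832 + 174*k (D(k) = (-68 + k)*174 = -11832 + 174*k)
N(-167, o) - D(-163) = -110 - (-11832 + 174*(-163)) = -110 - (-11832 - 28362) = -110 - 1*(-40194) = -110 + 40194 = 40084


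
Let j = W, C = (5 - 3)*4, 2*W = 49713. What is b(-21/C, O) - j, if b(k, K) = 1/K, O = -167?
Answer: -8302073/334 ≈ -24857.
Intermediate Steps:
W = 49713/2 (W = (1/2)*49713 = 49713/2 ≈ 24857.)
C = 8 (C = 2*4 = 8)
j = 49713/2 ≈ 24857.
b(-21/C, O) - j = 1/(-167) - 1*49713/2 = -1/167 - 49713/2 = -8302073/334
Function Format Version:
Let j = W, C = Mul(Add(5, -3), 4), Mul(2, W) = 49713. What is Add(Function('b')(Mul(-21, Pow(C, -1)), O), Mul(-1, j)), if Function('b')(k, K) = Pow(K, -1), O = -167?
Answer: Rational(-8302073, 334) ≈ -24857.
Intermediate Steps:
W = Rational(49713, 2) (W = Mul(Rational(1, 2), 49713) = Rational(49713, 2) ≈ 24857.)
C = 8 (C = Mul(2, 4) = 8)
j = Rational(49713, 2) ≈ 24857.
Add(Function('b')(Mul(-21, Pow(C, -1)), O), Mul(-1, j)) = Add(Pow(-167, -1), Mul(-1, Rational(49713, 2))) = Add(Rational(-1, 167), Rational(-49713, 2)) = Rational(-8302073, 334)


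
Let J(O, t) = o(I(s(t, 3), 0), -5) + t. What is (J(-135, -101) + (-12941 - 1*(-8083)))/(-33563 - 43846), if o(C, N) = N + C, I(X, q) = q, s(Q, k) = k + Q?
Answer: 4964/77409 ≈ 0.064127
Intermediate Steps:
s(Q, k) = Q + k
o(C, N) = C + N
J(O, t) = -5 + t (J(O, t) = (0 - 5) + t = -5 + t)
(J(-135, -101) + (-12941 - 1*(-8083)))/(-33563 - 43846) = ((-5 - 101) + (-12941 - 1*(-8083)))/(-33563 - 43846) = (-106 + (-12941 + 8083))/(-77409) = (-106 - 4858)*(-1/77409) = -4964*(-1/77409) = 4964/77409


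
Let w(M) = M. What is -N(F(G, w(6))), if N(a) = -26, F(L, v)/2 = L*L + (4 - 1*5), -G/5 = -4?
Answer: 26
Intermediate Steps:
G = 20 (G = -5*(-4) = 20)
F(L, v) = -2 + 2*L² (F(L, v) = 2*(L*L + (4 - 1*5)) = 2*(L² + (4 - 5)) = 2*(L² - 1) = 2*(-1 + L²) = -2 + 2*L²)
-N(F(G, w(6))) = -1*(-26) = 26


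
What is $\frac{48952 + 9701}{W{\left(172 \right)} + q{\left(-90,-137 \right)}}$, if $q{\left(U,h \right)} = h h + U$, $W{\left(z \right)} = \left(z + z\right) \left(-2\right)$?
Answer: $\frac{6517}{1999} \approx 3.2601$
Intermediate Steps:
$W{\left(z \right)} = - 4 z$ ($W{\left(z \right)} = 2 z \left(-2\right) = - 4 z$)
$q{\left(U,h \right)} = U + h^{2}$ ($q{\left(U,h \right)} = h^{2} + U = U + h^{2}$)
$\frac{48952 + 9701}{W{\left(172 \right)} + q{\left(-90,-137 \right)}} = \frac{48952 + 9701}{\left(-4\right) 172 - \left(90 - \left(-137\right)^{2}\right)} = \frac{58653}{-688 + \left(-90 + 18769\right)} = \frac{58653}{-688 + 18679} = \frac{58653}{17991} = 58653 \cdot \frac{1}{17991} = \frac{6517}{1999}$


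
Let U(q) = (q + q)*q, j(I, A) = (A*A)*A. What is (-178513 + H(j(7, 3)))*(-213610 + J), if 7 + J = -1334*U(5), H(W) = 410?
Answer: 49925298651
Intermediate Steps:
j(I, A) = A**3 (j(I, A) = A**2*A = A**3)
U(q) = 2*q**2 (U(q) = (2*q)*q = 2*q**2)
J = -66707 (J = -7 - 2668*5**2 = -7 - 2668*25 = -7 - 1334*50 = -7 - 66700 = -66707)
(-178513 + H(j(7, 3)))*(-213610 + J) = (-178513 + 410)*(-213610 - 66707) = -178103*(-280317) = 49925298651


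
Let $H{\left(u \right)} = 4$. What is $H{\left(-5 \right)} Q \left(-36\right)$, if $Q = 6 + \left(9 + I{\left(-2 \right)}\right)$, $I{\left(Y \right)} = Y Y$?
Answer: $-2736$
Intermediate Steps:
$I{\left(Y \right)} = Y^{2}$
$Q = 19$ ($Q = 6 + \left(9 + \left(-2\right)^{2}\right) = 6 + \left(9 + 4\right) = 6 + 13 = 19$)
$H{\left(-5 \right)} Q \left(-36\right) = 4 \cdot 19 \left(-36\right) = 76 \left(-36\right) = -2736$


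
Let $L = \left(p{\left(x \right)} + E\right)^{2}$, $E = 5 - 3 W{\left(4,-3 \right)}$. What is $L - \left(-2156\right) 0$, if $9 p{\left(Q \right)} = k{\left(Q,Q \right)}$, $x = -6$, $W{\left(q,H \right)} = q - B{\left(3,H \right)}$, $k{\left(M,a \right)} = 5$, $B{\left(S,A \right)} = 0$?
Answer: $\frac{3364}{81} \approx 41.531$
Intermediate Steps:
$W{\left(q,H \right)} = q$ ($W{\left(q,H \right)} = q - 0 = q + 0 = q$)
$p{\left(Q \right)} = \frac{5}{9}$ ($p{\left(Q \right)} = \frac{1}{9} \cdot 5 = \frac{5}{9}$)
$E = -7$ ($E = 5 - 12 = -7$)
$L = \frac{3364}{81}$ ($L = \left(\frac{5}{9} - 7\right)^{2} = \left(- \frac{58}{9}\right)^{2} = \frac{3364}{81} \approx 41.531$)
$L - \left(-2156\right) 0 = \frac{3364}{81} - \left(-2156\right) 0 = \frac{3364}{81} - 0 = \frac{3364}{81} + 0 = \frac{3364}{81}$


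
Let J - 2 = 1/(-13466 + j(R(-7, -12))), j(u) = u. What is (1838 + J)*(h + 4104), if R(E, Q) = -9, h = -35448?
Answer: -777143104656/13475 ≈ -5.7673e+7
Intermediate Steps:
J = 26949/13475 (J = 2 + 1/(-13466 - 9) = 2 + 1/(-13475) = 2 - 1/13475 = 26949/13475 ≈ 1.9999)
(1838 + J)*(h + 4104) = (1838 + 26949/13475)*(-35448 + 4104) = (24793999/13475)*(-31344) = -777143104656/13475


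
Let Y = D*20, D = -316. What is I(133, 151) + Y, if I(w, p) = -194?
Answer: -6514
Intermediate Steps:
Y = -6320 (Y = -316*20 = -6320)
I(133, 151) + Y = -194 - 6320 = -6514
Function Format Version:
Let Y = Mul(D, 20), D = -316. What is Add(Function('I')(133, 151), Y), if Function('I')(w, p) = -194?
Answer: -6514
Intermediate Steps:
Y = -6320 (Y = Mul(-316, 20) = -6320)
Add(Function('I')(133, 151), Y) = Add(-194, -6320) = -6514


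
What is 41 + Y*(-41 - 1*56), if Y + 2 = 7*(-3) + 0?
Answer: 2272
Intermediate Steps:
Y = -23 (Y = -2 + (7*(-3) + 0) = -2 + (-21 + 0) = -2 - 21 = -23)
41 + Y*(-41 - 1*56) = 41 - 23*(-41 - 1*56) = 41 - 23*(-41 - 56) = 41 - 23*(-97) = 41 + 2231 = 2272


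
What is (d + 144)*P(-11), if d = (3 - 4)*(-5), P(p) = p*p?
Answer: 18029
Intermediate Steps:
P(p) = p²
d = 5 (d = -1*(-5) = 5)
(d + 144)*P(-11) = (5 + 144)*(-11)² = 149*121 = 18029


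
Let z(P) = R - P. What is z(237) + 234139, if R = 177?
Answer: 234079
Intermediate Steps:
z(P) = 177 - P
z(237) + 234139 = (177 - 1*237) + 234139 = (177 - 237) + 234139 = -60 + 234139 = 234079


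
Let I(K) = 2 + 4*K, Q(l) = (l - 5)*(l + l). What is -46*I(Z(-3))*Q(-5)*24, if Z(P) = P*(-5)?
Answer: -6844800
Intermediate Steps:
Z(P) = -5*P
Q(l) = 2*l*(-5 + l) (Q(l) = (-5 + l)*(2*l) = 2*l*(-5 + l))
-46*I(Z(-3))*Q(-5)*24 = -46*(2 + 4*(-5*(-3)))*2*(-5)*(-5 - 5)*24 = -46*(2 + 4*15)*2*(-5)*(-10)*24 = -46*(2 + 60)*100*24 = -2852*100*24 = -46*6200*24 = -285200*24 = -6844800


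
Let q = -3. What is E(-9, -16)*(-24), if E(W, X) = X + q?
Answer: 456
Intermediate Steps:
E(W, X) = -3 + X (E(W, X) = X - 3 = -3 + X)
E(-9, -16)*(-24) = (-3 - 16)*(-24) = -19*(-24) = 456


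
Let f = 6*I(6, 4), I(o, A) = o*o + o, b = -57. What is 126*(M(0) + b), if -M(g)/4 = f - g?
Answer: -134190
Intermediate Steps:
I(o, A) = o + o² (I(o, A) = o² + o = o + o²)
f = 252 (f = 6*(6*(1 + 6)) = 6*(6*7) = 6*42 = 252)
M(g) = -1008 + 4*g (M(g) = -4*(252 - g) = -1008 + 4*g)
126*(M(0) + b) = 126*((-1008 + 4*0) - 57) = 126*((-1008 + 0) - 57) = 126*(-1008 - 57) = 126*(-1065) = -134190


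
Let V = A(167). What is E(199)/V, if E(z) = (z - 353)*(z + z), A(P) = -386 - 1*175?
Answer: 5572/51 ≈ 109.25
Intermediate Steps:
A(P) = -561 (A(P) = -386 - 175 = -561)
V = -561
E(z) = 2*z*(-353 + z) (E(z) = (-353 + z)*(2*z) = 2*z*(-353 + z))
E(199)/V = (2*199*(-353 + 199))/(-561) = (2*199*(-154))*(-1/561) = -61292*(-1/561) = 5572/51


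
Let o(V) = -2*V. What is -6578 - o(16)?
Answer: -6546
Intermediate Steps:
-6578 - o(16) = -6578 - (-2)*16 = -6578 - 1*(-32) = -6578 + 32 = -6546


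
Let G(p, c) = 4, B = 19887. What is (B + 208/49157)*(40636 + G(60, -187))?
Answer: 39729073378880/49157 ≈ 8.0821e+8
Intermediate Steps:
(B + 208/49157)*(40636 + G(60, -187)) = (19887 + 208/49157)*(40636 + 4) = (19887 + 208*(1/49157))*40640 = (19887 + 208/49157)*40640 = (977585467/49157)*40640 = 39729073378880/49157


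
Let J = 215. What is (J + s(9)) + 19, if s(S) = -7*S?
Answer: 171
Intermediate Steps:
(J + s(9)) + 19 = (215 - 7*9) + 19 = (215 - 63) + 19 = 152 + 19 = 171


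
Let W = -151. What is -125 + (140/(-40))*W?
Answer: 807/2 ≈ 403.50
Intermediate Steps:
-125 + (140/(-40))*W = -125 + (140/(-40))*(-151) = -125 + (140*(-1/40))*(-151) = -125 - 7/2*(-151) = -125 + 1057/2 = 807/2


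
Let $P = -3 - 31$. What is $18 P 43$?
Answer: $-26316$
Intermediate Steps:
$P = -34$
$18 P 43 = 18 \left(-34\right) 43 = \left(-612\right) 43 = -26316$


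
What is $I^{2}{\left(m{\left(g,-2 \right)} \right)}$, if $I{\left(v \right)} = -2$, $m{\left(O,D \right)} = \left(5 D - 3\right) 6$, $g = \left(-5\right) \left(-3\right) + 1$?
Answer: $4$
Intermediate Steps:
$g = 16$ ($g = 15 + 1 = 16$)
$m{\left(O,D \right)} = -18 + 30 D$ ($m{\left(O,D \right)} = \left(-3 + 5 D\right) 6 = -18 + 30 D$)
$I^{2}{\left(m{\left(g,-2 \right)} \right)} = \left(-2\right)^{2} = 4$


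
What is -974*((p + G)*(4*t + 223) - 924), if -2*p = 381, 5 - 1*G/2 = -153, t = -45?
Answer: -4356215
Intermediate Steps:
G = 316 (G = 10 - 2*(-153) = 10 + 306 = 316)
p = -381/2 (p = -1/2*381 = -381/2 ≈ -190.50)
-974*((p + G)*(4*t + 223) - 924) = -974*((-381/2 + 316)*(4*(-45) + 223) - 924) = -974*(251*(-180 + 223)/2 - 924) = -974*((251/2)*43 - 924) = -974*(10793/2 - 924) = -974*8945/2 = -4356215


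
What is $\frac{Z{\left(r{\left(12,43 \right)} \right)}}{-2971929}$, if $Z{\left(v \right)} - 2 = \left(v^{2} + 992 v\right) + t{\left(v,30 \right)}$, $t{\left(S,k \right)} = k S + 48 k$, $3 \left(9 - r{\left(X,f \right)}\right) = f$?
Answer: $\frac{35822}{26747361} \approx 0.0013393$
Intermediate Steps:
$r{\left(X,f \right)} = 9 - \frac{f}{3}$
$t{\left(S,k \right)} = 48 k + S k$ ($t{\left(S,k \right)} = S k + 48 k = 48 k + S k$)
$Z{\left(v \right)} = 1442 + v^{2} + 1022 v$ ($Z{\left(v \right)} = 2 + \left(\left(v^{2} + 992 v\right) + 30 \left(48 + v\right)\right) = 2 + \left(\left(v^{2} + 992 v\right) + \left(1440 + 30 v\right)\right) = 2 + \left(1440 + v^{2} + 1022 v\right) = 1442 + v^{2} + 1022 v$)
$\frac{Z{\left(r{\left(12,43 \right)} \right)}}{-2971929} = \frac{1442 + \left(9 - \frac{43}{3}\right)^{2} + 1022 \left(9 - \frac{43}{3}\right)}{-2971929} = \left(1442 + \left(9 - \frac{43}{3}\right)^{2} + 1022 \left(9 - \frac{43}{3}\right)\right) \left(- \frac{1}{2971929}\right) = \left(1442 + \left(- \frac{16}{3}\right)^{2} + 1022 \left(- \frac{16}{3}\right)\right) \left(- \frac{1}{2971929}\right) = \left(1442 + \frac{256}{9} - \frac{16352}{3}\right) \left(- \frac{1}{2971929}\right) = \left(- \frac{35822}{9}\right) \left(- \frac{1}{2971929}\right) = \frac{35822}{26747361}$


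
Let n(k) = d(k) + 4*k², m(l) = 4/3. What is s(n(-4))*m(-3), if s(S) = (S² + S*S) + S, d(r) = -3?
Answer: 10004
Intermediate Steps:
m(l) = 4/3 (m(l) = 4*(⅓) = 4/3)
n(k) = -3 + 4*k²
s(S) = S + 2*S² (s(S) = (S² + S²) + S = 2*S² + S = S + 2*S²)
s(n(-4))*m(-3) = ((-3 + 4*(-4)²)*(1 + 2*(-3 + 4*(-4)²)))*(4/3) = ((-3 + 4*16)*(1 + 2*(-3 + 4*16)))*(4/3) = ((-3 + 64)*(1 + 2*(-3 + 64)))*(4/3) = (61*(1 + 2*61))*(4/3) = (61*(1 + 122))*(4/3) = (61*123)*(4/3) = 7503*(4/3) = 10004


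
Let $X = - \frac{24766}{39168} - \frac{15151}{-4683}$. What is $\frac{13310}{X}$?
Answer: $\frac{81379001088}{15915173} \approx 5113.3$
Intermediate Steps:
$X = \frac{79575865}{30570624}$ ($X = \left(-24766\right) \frac{1}{39168} - - \frac{15151}{4683} = - \frac{12383}{19584} + \frac{15151}{4683} = \frac{79575865}{30570624} \approx 2.603$)
$\frac{13310}{X} = \frac{13310}{\frac{79575865}{30570624}} = 13310 \cdot \frac{30570624}{79575865} = \frac{81379001088}{15915173}$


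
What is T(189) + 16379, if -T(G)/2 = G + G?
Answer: 15623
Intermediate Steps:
T(G) = -4*G (T(G) = -2*(G + G) = -4*G)
T(189) + 16379 = -4*189 + 16379 = -756 + 16379 = 15623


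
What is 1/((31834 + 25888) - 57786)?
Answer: -1/64 ≈ -0.015625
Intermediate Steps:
1/((31834 + 25888) - 57786) = 1/(57722 - 57786) = 1/(-64) = -1/64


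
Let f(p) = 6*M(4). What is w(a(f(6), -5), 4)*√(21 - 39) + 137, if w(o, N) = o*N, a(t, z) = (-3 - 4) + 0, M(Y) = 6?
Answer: 137 - 84*I*√2 ≈ 137.0 - 118.79*I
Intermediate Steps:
f(p) = 36 (f(p) = 6*6 = 36)
a(t, z) = -7 (a(t, z) = -7 + 0 = -7)
w(o, N) = N*o
w(a(f(6), -5), 4)*√(21 - 39) + 137 = (4*(-7))*√(21 - 39) + 137 = -84*I*√2 + 137 = 137 - 84*I*√2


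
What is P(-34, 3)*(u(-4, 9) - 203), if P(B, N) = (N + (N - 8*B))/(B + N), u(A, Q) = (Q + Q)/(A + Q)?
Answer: 277166/155 ≈ 1788.2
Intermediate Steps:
u(A, Q) = 2*Q/(A + Q) (u(A, Q) = (2*Q)/(A + Q) = 2*Q/(A + Q))
P(B, N) = (-8*B + 2*N)/(B + N) (P(B, N) = (N + (N - 8*B))/(B + N) = (-8*B + 2*N)/(B + N))
P(-34, 3)*(u(-4, 9) - 203) = (2*(3 - 4*(-34))/(-34 + 3))*(2*9/(-4 + 9) - 203) = (2*(3 + 136)/(-31))*(2*9/5 - 203) = (2*(-1/31)*139)*(2*9*(1/5) - 203) = -278*(18/5 - 203)/31 = -278/31*(-997/5) = 277166/155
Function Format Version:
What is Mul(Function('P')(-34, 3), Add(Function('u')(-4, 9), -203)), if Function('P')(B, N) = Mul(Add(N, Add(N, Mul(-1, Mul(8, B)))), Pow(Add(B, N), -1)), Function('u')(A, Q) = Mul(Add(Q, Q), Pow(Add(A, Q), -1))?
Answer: Rational(277166, 155) ≈ 1788.2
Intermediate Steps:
Function('u')(A, Q) = Mul(2, Q, Pow(Add(A, Q), -1)) (Function('u')(A, Q) = Mul(Mul(2, Q), Pow(Add(A, Q), -1)) = Mul(2, Q, Pow(Add(A, Q), -1)))
Function('P')(B, N) = Mul(Pow(Add(B, N), -1), Add(Mul(-8, B), Mul(2, N))) (Function('P')(B, N) = Mul(Add(N, Add(N, Mul(-8, B))), Pow(Add(B, N), -1)) = Mul(Add(Mul(-8, B), Mul(2, N)), Pow(Add(B, N), -1)) = Mul(Pow(Add(B, N), -1), Add(Mul(-8, B), Mul(2, N))))
Mul(Function('P')(-34, 3), Add(Function('u')(-4, 9), -203)) = Mul(Mul(2, Pow(Add(-34, 3), -1), Add(3, Mul(-4, -34))), Add(Mul(2, 9, Pow(Add(-4, 9), -1)), -203)) = Mul(Mul(2, Pow(-31, -1), Add(3, 136)), Add(Mul(2, 9, Pow(5, -1)), -203)) = Mul(Mul(2, Rational(-1, 31), 139), Add(Mul(2, 9, Rational(1, 5)), -203)) = Mul(Rational(-278, 31), Add(Rational(18, 5), -203)) = Mul(Rational(-278, 31), Rational(-997, 5)) = Rational(277166, 155)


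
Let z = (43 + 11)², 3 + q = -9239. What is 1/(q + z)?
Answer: -1/6326 ≈ -0.00015808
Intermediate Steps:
q = -9242 (q = -3 - 9239 = -9242)
z = 2916 (z = 54² = 2916)
1/(q + z) = 1/(-9242 + 2916) = 1/(-6326) = -1/6326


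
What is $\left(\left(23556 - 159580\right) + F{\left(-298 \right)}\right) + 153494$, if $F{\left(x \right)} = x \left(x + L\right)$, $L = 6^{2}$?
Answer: $95546$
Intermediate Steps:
$L = 36$
$F{\left(x \right)} = x \left(36 + x\right)$ ($F{\left(x \right)} = x \left(x + 36\right) = x \left(36 + x\right)$)
$\left(\left(23556 - 159580\right) + F{\left(-298 \right)}\right) + 153494 = \left(\left(23556 - 159580\right) - 298 \left(36 - 298\right)\right) + 153494 = \left(\left(23556 - 159580\right) - -78076\right) + 153494 = \left(-136024 + 78076\right) + 153494 = -57948 + 153494 = 95546$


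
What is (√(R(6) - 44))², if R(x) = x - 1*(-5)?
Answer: -33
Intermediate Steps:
R(x) = 5 + x (R(x) = x + 5 = 5 + x)
(√(R(6) - 44))² = (√((5 + 6) - 44))² = (√(11 - 44))² = (√(-33))² = (I*√33)² = -33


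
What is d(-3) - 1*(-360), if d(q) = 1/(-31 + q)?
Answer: 12239/34 ≈ 359.97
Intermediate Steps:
d(-3) - 1*(-360) = 1/(-31 - 3) - 1*(-360) = 1/(-34) + 360 = -1/34 + 360 = 12239/34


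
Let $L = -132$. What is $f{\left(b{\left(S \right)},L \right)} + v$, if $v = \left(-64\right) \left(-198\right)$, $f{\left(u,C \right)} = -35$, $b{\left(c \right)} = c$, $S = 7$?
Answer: $12637$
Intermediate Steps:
$v = 12672$
$f{\left(b{\left(S \right)},L \right)} + v = -35 + 12672 = 12637$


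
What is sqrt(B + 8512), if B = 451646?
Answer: sqrt(460158) ≈ 678.35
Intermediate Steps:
sqrt(B + 8512) = sqrt(451646 + 8512) = sqrt(460158)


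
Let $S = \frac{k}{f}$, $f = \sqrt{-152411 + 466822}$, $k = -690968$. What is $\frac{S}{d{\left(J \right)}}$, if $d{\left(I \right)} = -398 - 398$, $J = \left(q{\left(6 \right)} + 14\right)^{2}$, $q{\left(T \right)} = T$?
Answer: $\frac{172742 \sqrt{59}}{857093} \approx 1.5481$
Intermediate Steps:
$f = 73 \sqrt{59}$ ($f = \sqrt{314411} = 73 \sqrt{59} \approx 560.72$)
$J = 400$ ($J = \left(6 + 14\right)^{2} = 20^{2} = 400$)
$d{\left(I \right)} = -796$
$S = - \frac{690968 \sqrt{59}}{4307}$ ($S = - \frac{690968}{73 \sqrt{59}} = - 690968 \frac{\sqrt{59}}{4307} = - \frac{690968 \sqrt{59}}{4307} \approx -1232.3$)
$\frac{S}{d{\left(J \right)}} = \frac{\left(- \frac{690968}{4307}\right) \sqrt{59}}{-796} = - \frac{690968 \sqrt{59}}{4307} \left(- \frac{1}{796}\right) = \frac{172742 \sqrt{59}}{857093}$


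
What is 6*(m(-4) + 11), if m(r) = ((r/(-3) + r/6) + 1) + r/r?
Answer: 82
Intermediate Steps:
m(r) = 2 - r/6 (m(r) = ((r*(-1/3) + r*(1/6)) + 1) + 1 = ((-r/3 + r/6) + 1) + 1 = (-r/6 + 1) + 1 = (1 - r/6) + 1 = 2 - r/6)
6*(m(-4) + 11) = 6*((2 - 1/6*(-4)) + 11) = 6*((2 + 2/3) + 11) = 6*(8/3 + 11) = 6*(41/3) = 82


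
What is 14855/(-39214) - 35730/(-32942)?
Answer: 65125915/92270542 ≈ 0.70581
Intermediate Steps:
14855/(-39214) - 35730/(-32942) = 14855*(-1/39214) - 35730*(-1/32942) = -14855/39214 + 17865/16471 = 65125915/92270542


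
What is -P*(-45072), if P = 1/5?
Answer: 45072/5 ≈ 9014.4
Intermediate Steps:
P = ⅕ ≈ 0.20000
-P*(-45072) = -(-45072)/5 = -1*(-45072/5) = 45072/5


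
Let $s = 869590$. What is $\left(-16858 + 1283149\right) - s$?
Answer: $396701$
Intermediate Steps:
$\left(-16858 + 1283149\right) - s = \left(-16858 + 1283149\right) - 869590 = 1266291 - 869590 = 396701$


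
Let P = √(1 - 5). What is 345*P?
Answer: 690*I ≈ 690.0*I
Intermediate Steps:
P = 2*I (P = √(-4) = 2*I ≈ 2.0*I)
345*P = 345*(2*I) = 690*I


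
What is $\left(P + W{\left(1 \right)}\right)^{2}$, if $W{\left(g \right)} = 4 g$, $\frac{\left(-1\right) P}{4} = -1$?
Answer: $64$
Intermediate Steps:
$P = 4$ ($P = \left(-4\right) \left(-1\right) = 4$)
$\left(P + W{\left(1 \right)}\right)^{2} = \left(4 + 4 \cdot 1\right)^{2} = \left(4 + 4\right)^{2} = 8^{2} = 64$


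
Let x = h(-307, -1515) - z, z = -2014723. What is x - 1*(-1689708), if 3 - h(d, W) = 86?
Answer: 3704348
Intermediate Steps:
h(d, W) = -83 (h(d, W) = 3 - 1*86 = 3 - 86 = -83)
x = 2014640 (x = -83 - 1*(-2014723) = -83 + 2014723 = 2014640)
x - 1*(-1689708) = 2014640 - 1*(-1689708) = 2014640 + 1689708 = 3704348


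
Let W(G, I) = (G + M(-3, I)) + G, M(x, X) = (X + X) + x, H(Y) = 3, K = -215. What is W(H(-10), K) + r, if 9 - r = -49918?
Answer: 49500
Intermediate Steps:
M(x, X) = x + 2*X (M(x, X) = 2*X + x = x + 2*X)
W(G, I) = -3 + 2*G + 2*I (W(G, I) = (G + (-3 + 2*I)) + G = (-3 + G + 2*I) + G = -3 + 2*G + 2*I)
r = 49927 (r = 9 - 1*(-49918) = 9 + 49918 = 49927)
W(H(-10), K) + r = (-3 + 2*3 + 2*(-215)) + 49927 = (-3 + 6 - 430) + 49927 = -427 + 49927 = 49500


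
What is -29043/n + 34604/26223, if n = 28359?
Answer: 24415583/82628673 ≈ 0.29549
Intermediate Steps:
-29043/n + 34604/26223 = -29043/28359 + 34604/26223 = -29043*1/28359 + 34604*(1/26223) = -3227/3151 + 34604/26223 = 24415583/82628673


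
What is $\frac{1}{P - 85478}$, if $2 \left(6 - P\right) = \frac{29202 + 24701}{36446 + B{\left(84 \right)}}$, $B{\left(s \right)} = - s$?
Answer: $- \frac{72724}{6215919631} \approx -1.17 \cdot 10^{-5}$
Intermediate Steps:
$P = \frac{382441}{72724}$ ($P = 6 - \frac{\left(29202 + 24701\right) \frac{1}{36446 - 84}}{2} = 6 - \frac{53903 \frac{1}{36446 - 84}}{2} = 6 - \frac{53903 \cdot \frac{1}{36362}}{2} = 6 - \frac{53903}{72724} = \frac{382441}{72724} \approx 5.2588$)
$\frac{1}{P - 85478} = \frac{1}{\frac{382441}{72724} - 85478} = \frac{1}{- \frac{6215919631}{72724}} = - \frac{72724}{6215919631}$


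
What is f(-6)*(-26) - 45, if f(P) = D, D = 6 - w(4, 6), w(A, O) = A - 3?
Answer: -175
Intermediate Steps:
w(A, O) = -3 + A
D = 5 (D = 6 - (-3 + 4) = 6 - 1*1 = 6 - 1 = 5)
f(P) = 5
f(-6)*(-26) - 45 = 5*(-26) - 45 = -130 - 45 = -175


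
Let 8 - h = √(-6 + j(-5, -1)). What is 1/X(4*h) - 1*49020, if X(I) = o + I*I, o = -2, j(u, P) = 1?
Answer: (-46176839*I - 12549120*√5)/(2*(128*√5 + 471*I)) ≈ -49020.0 + 0.00047302*I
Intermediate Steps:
h = 8 - I*√5 (h = 8 - √(-6 + 1) = 8 - √(-5) = 8 - I*√5 ≈ 8.0 - 2.2361*I)
X(I) = -2 + I² (X(I) = -2 + I*I = -2 + I²)
1/X(4*h) - 1*49020 = 1/(-2 + (4*(8 - I*√5))²) - 1*49020 = 1/(-2 + (32 - 4*I*√5)²) - 49020 = -49020 + 1/(-2 + (32 - 4*I*√5)²)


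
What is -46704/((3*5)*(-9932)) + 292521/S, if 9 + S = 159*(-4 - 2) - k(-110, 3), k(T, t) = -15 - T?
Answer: -3627530479/13135070 ≈ -276.17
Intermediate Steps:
S = -1058 (S = -9 + (159*(-4 - 2) - (-15 - 1*(-110))) = -9 + (159*(-6) - (-15 + 110)) = -9 + (-954 - 1*95) = -9 + (-954 - 95) = -9 - 1049 = -1058)
-46704/((3*5)*(-9932)) + 292521/S = -46704/((3*5)*(-9932)) + 292521/(-1058) = -46704/(15*(-9932)) + 292521*(-1/1058) = -46704/(-148980) - 292521/1058 = -46704*(-1/148980) - 292521/1058 = 3892/12415 - 292521/1058 = -3627530479/13135070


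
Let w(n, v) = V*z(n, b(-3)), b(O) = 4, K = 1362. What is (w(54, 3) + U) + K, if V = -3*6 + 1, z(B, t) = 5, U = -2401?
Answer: -1124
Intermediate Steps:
V = -17 (V = -18 + 1 = -17)
w(n, v) = -85 (w(n, v) = -17*5 = -85)
(w(54, 3) + U) + K = (-85 - 2401) + 1362 = -2486 + 1362 = -1124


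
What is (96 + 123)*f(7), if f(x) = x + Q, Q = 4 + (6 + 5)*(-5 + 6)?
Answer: 4818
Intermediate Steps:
Q = 15 (Q = 4 + 11*1 = 4 + 11 = 15)
f(x) = 15 + x (f(x) = x + 15 = 15 + x)
(96 + 123)*f(7) = (96 + 123)*(15 + 7) = 219*22 = 4818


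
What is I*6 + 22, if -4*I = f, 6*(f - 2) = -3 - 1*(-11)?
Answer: 17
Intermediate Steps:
f = 10/3 (f = 2 + (-3 - 1*(-11))/6 = 2 + (-3 + 11)/6 = 2 + (1/6)*8 = 2 + 4/3 = 10/3 ≈ 3.3333)
I = -5/6 (I = -1/4*10/3 = -5/6 ≈ -0.83333)
I*6 + 22 = -5/6*6 + 22 = -5 + 22 = 17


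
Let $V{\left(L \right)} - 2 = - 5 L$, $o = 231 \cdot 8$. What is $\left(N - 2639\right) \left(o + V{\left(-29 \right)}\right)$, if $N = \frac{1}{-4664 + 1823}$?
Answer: $- \frac{4985771000}{947} \approx -5.2648 \cdot 10^{6}$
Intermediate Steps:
$o = 1848$
$V{\left(L \right)} = 2 - 5 L$
$N = - \frac{1}{2841}$ ($N = \frac{1}{-2841} = - \frac{1}{2841} \approx -0.00035199$)
$\left(N - 2639\right) \left(o + V{\left(-29 \right)}\right) = \left(- \frac{1}{2841} - 2639\right) \left(1848 + \left(2 - -145\right)\right) = - \frac{7497400 \left(1848 + \left(2 + 145\right)\right)}{2841} = - \frac{7497400 \left(1848 + 147\right)}{2841} = \left(- \frac{7497400}{2841}\right) 1995 = - \frac{4985771000}{947}$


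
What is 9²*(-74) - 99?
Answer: -6093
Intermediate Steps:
9²*(-74) - 99 = 81*(-74) - 99 = -5994 - 99 = -6093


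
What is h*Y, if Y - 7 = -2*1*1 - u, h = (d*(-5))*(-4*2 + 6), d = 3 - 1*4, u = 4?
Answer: -10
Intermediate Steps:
d = -1 (d = 3 - 4 = -1)
h = -10 (h = (-1*(-5))*(-4*2 + 6) = 5*(-8 + 6) = 5*(-2) = -10)
Y = 1 (Y = 7 + (-2*1*1 - 1*4) = 7 + (-2*1 - 4) = 7 + (-2 - 4) = 7 - 6 = 1)
h*Y = -10*1 = -10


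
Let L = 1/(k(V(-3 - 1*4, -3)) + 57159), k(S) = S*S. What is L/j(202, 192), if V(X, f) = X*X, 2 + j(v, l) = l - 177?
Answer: 1/774280 ≈ 1.2915e-6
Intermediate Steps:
j(v, l) = -179 + l (j(v, l) = -2 + (l - 177) = -2 + (-177 + l) = -179 + l)
V(X, f) = X²
k(S) = S²
L = 1/59560 (L = 1/(((-3 - 1*4)²)² + 57159) = 1/(((-3 - 4)²)² + 57159) = 1/(((-7)²)² + 57159) = 1/(49² + 57159) = 1/(2401 + 57159) = 1/59560 ≈ 1.6790e-5)
L/j(202, 192) = 1/(59560*(-179 + 192)) = (1/59560)/13 = (1/59560)*(1/13) = 1/774280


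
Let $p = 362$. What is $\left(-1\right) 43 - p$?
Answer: $-405$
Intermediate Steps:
$\left(-1\right) 43 - p = \left(-1\right) 43 - 362 = -43 - 362 = -405$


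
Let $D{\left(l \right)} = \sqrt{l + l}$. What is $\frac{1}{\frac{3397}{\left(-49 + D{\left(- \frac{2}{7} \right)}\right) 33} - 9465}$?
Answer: $- \frac{86657949939}{820399504229264} + \frac{112101 i \sqrt{7}}{820399504229264} \approx -0.00010563 + 3.6152 \cdot 10^{-10} i$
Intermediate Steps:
$D{\left(l \right)} = \sqrt{2} \sqrt{l}$ ($D{\left(l \right)} = \sqrt{2 l} = \sqrt{2} \sqrt{l}$)
$\frac{1}{\frac{3397}{\left(-49 + D{\left(- \frac{2}{7} \right)}\right) 33} - 9465} = \frac{1}{\frac{3397}{\left(-49 + \sqrt{2} \sqrt{- \frac{2}{7}}\right) 33} - 9465} = \frac{1}{\frac{3397}{\left(-49 + \sqrt{2} \frac{i \sqrt{14}}{7}\right) 33} - 9465} = \frac{1}{\frac{3397}{\left(-49 + \frac{2 i \sqrt{7}}{7}\right) 33} - 9465} = \frac{1}{\frac{3397}{-1617 + \frac{66 i \sqrt{7}}{7}} - 9465} = \frac{1}{-9465 + \frac{3397}{-1617 + \frac{66 i \sqrt{7}}{7}}}$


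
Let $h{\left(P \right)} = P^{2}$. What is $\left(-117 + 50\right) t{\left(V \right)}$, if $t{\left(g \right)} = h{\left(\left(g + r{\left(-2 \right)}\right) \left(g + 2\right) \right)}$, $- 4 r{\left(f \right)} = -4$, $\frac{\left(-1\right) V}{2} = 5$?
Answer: $-347328$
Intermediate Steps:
$V = -10$ ($V = \left(-2\right) 5 = -10$)
$r{\left(f \right)} = 1$ ($r{\left(f \right)} = \left(- \frac{1}{4}\right) \left(-4\right) = 1$)
$t{\left(g \right)} = \left(1 + g\right)^{2} \left(2 + g\right)^{2}$ ($t{\left(g \right)} = \left(\left(g + 1\right) \left(g + 2\right)\right)^{2} = \left(\left(1 + g\right) \left(2 + g\right)\right)^{2} = \left(1 + g\right)^{2} \left(2 + g\right)^{2}$)
$\left(-117 + 50\right) t{\left(V \right)} = \left(-117 + 50\right) \left(2 + \left(-10\right)^{2} + 3 \left(-10\right)\right)^{2} = - 67 \left(2 + 100 - 30\right)^{2} = - 67 \cdot 72^{2} = \left(-67\right) 5184 = -347328$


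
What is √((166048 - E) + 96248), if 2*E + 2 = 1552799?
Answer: 3*I*√228490/2 ≈ 717.01*I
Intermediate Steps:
E = 1552797/2 (E = -1 + (½)*1552799 = -1 + 1552799/2 = 1552797/2 ≈ 7.7640e+5)
√((166048 - E) + 96248) = √((166048 - 1*1552797/2) + 96248) = √((166048 - 1552797/2) + 96248) = √(-1220701/2 + 96248) = √(-1028205/2) = 3*I*√228490/2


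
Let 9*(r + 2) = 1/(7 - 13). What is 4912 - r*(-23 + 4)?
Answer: 263177/54 ≈ 4873.6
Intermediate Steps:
r = -109/54 (r = -2 + 1/(9*(7 - 13)) = -2 + (⅑)/(-6) = -2 + (⅑)*(-⅙) = -2 - 1/54 = -109/54 ≈ -2.0185)
4912 - r*(-23 + 4) = 4912 - (-109)*(-23 + 4)/54 = 4912 - (-109)*(-19)/54 = 4912 - 1*2071/54 = 4912 - 2071/54 = 263177/54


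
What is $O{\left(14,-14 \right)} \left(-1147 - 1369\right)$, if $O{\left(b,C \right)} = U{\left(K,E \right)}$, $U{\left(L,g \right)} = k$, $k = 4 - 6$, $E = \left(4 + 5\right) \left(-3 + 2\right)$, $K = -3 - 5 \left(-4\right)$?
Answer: $5032$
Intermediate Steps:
$K = 17$ ($K = -3 - -20 = -3 + 20 = 17$)
$E = -9$ ($E = 9 \left(-1\right) = -9$)
$k = -2$ ($k = 4 - 6 = -2$)
$U{\left(L,g \right)} = -2$
$O{\left(b,C \right)} = -2$
$O{\left(14,-14 \right)} \left(-1147 - 1369\right) = - 2 \left(-1147 - 1369\right) = \left(-2\right) \left(-2516\right) = 5032$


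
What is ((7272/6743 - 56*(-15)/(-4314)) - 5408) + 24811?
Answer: 94074238999/4848217 ≈ 19404.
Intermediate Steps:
((7272/6743 - 56*(-15)/(-4314)) - 5408) + 24811 = ((7272*(1/6743) + 840*(-1/4314)) - 5408) + 24811 = ((7272/6743 - 140/719) - 5408) + 24811 = (4284548/4848217 - 5408) + 24811 = -26214872988/4848217 + 24811 = 94074238999/4848217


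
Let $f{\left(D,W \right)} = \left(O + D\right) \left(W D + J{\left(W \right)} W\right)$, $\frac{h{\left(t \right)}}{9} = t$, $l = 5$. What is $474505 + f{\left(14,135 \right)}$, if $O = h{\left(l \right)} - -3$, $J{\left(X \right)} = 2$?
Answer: $608425$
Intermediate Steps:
$h{\left(t \right)} = 9 t$
$O = 48$ ($O = 9 \cdot 5 - -3 = 45 + 3 = 48$)
$f{\left(D,W \right)} = \left(48 + D\right) \left(2 W + D W\right)$ ($f{\left(D,W \right)} = \left(48 + D\right) \left(W D + 2 W\right) = \left(48 + D\right) \left(D W + 2 W\right) = \left(48 + D\right) \left(2 W + D W\right)$)
$474505 + f{\left(14,135 \right)} = 474505 + 135 \left(96 + 14^{2} + 50 \cdot 14\right) = 474505 + 135 \left(96 + 196 + 700\right) = 474505 + 135 \cdot 992 = 474505 + 133920 = 608425$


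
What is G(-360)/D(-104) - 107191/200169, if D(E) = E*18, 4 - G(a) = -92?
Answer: -1526929/2602197 ≈ -0.58678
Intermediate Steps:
G(a) = 96 (G(a) = 4 - 1*(-92) = 4 + 92 = 96)
D(E) = 18*E
G(-360)/D(-104) - 107191/200169 = 96/((18*(-104))) - 107191/200169 = 96/(-1872) - 107191*1/200169 = 96*(-1/1872) - 107191/200169 = -2/39 - 107191/200169 = -1526929/2602197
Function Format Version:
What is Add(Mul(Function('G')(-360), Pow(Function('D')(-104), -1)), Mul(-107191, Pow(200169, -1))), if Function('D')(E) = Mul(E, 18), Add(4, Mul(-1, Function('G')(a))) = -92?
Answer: Rational(-1526929, 2602197) ≈ -0.58678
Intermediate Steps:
Function('G')(a) = 96 (Function('G')(a) = Add(4, Mul(-1, -92)) = Add(4, 92) = 96)
Function('D')(E) = Mul(18, E)
Add(Mul(Function('G')(-360), Pow(Function('D')(-104), -1)), Mul(-107191, Pow(200169, -1))) = Add(Mul(96, Pow(Mul(18, -104), -1)), Mul(-107191, Pow(200169, -1))) = Add(Mul(96, Pow(-1872, -1)), Mul(-107191, Rational(1, 200169))) = Add(Mul(96, Rational(-1, 1872)), Rational(-107191, 200169)) = Add(Rational(-2, 39), Rational(-107191, 200169)) = Rational(-1526929, 2602197)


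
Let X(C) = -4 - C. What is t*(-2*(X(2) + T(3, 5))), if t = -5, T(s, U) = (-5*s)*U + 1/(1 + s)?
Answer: -1615/2 ≈ -807.50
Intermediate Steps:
T(s, U) = 1/(1 + s) - 5*U*s (T(s, U) = -5*U*s + 1/(1 + s) = 1/(1 + s) - 5*U*s)
t*(-2*(X(2) + T(3, 5))) = -(-10)*((-4 - 1*2) + (1 - 5*5*3 - 5*5*3²)/(1 + 3)) = -(-10)*((-4 - 2) + (1 - 75 - 5*5*9)/4) = -(-10)*(-6 + (1 - 75 - 225)/4) = -(-10)*(-6 + (¼)*(-299)) = -(-10)*(-6 - 299/4) = -(-10)*(-323)/4 = -5*323/2 = -1615/2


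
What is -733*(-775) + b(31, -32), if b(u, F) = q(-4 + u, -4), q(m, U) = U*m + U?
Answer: 567963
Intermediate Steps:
q(m, U) = U + U*m
b(u, F) = 12 - 4*u (b(u, F) = -4*(1 + (-4 + u)) = -4*(-3 + u) = 12 - 4*u)
-733*(-775) + b(31, -32) = -733*(-775) + (12 - 4*31) = 568075 + (12 - 124) = 568075 - 112 = 567963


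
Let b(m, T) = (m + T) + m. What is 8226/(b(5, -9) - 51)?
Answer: -4113/25 ≈ -164.52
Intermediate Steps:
b(m, T) = T + 2*m (b(m, T) = (T + m) + m = T + 2*m)
8226/(b(5, -9) - 51) = 8226/((-9 + 2*5) - 51) = 8226/((-9 + 10) - 51) = 8226/(1 - 51) = 8226/(-50) = -1/50*8226 = -4113/25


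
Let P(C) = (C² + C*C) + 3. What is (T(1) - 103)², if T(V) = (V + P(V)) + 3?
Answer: 8836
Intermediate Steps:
P(C) = 3 + 2*C² (P(C) = (C² + C²) + 3 = 2*C² + 3 = 3 + 2*C²)
T(V) = 6 + V + 2*V² (T(V) = (V + (3 + 2*V²)) + 3 = (3 + V + 2*V²) + 3 = 6 + V + 2*V²)
(T(1) - 103)² = ((6 + 1 + 2*1²) - 103)² = ((6 + 1 + 2*1) - 103)² = ((6 + 1 + 2) - 103)² = (9 - 103)² = (-94)² = 8836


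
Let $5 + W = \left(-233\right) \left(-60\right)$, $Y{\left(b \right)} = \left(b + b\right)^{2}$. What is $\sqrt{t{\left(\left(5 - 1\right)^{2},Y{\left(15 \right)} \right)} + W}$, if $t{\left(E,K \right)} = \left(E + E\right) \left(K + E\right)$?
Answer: $\sqrt{43287} \approx 208.06$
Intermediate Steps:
$Y{\left(b \right)} = 4 b^{2}$ ($Y{\left(b \right)} = \left(2 b\right)^{2} = 4 b^{2}$)
$W = 13975$ ($W = -5 - -13980 = -5 + 13980 = 13975$)
$t{\left(E,K \right)} = 2 E \left(E + K\right)$
$\sqrt{t{\left(\left(5 - 1\right)^{2},Y{\left(15 \right)} \right)} + W} = \sqrt{2 \left(5 - 1\right)^{2} \left(\left(5 - 1\right)^{2} + 4 \cdot 15^{2}\right) + 13975} = \sqrt{2 \cdot 4^{2} \left(4^{2} + 4 \cdot 225\right) + 13975} = \sqrt{2 \cdot 16 \left(16 + 900\right) + 13975} = \sqrt{2 \cdot 16 \cdot 916 + 13975} = \sqrt{29312 + 13975} = \sqrt{43287}$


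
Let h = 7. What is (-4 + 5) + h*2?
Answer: 15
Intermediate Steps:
(-4 + 5) + h*2 = (-4 + 5) + 7*2 = 1 + 14 = 15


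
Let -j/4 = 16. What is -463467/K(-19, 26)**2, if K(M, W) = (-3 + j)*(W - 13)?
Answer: -463467/758641 ≈ -0.61092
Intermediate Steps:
j = -64 (j = -4*16 = -64)
K(M, W) = 871 - 67*W (K(M, W) = (-3 - 64)*(W - 13) = -67*(-13 + W) = 871 - 67*W)
-463467/K(-19, 26)**2 = -463467/(871 - 67*26)**2 = -463467/(871 - 1742)**2 = -463467/((-871)**2) = -463467/758641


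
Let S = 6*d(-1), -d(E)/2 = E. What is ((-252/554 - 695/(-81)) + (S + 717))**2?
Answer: 273534617809924/503418969 ≈ 5.4335e+5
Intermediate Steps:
d(E) = -2*E
S = 12 (S = 6*(-2*(-1)) = 6*2 = 12)
((-252/554 - 695/(-81)) + (S + 717))**2 = ((-252/554 - 695/(-81)) + (12 + 717))**2 = ((-252*1/554 - 695*(-1/81)) + 729)**2 = ((-126/277 + 695/81) + 729)**2 = (182309/22437 + 729)**2 = (16538882/22437)**2 = 273534617809924/503418969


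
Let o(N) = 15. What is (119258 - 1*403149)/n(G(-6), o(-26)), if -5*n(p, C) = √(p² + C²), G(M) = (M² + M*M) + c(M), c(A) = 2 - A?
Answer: 283891*√265/265 ≈ 17439.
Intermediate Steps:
G(M) = 2 - M + 2*M² (G(M) = (M² + M*M) + (2 - M) = (M² + M²) + (2 - M) = 2*M² + (2 - M) = 2 - M + 2*M²)
n(p, C) = -√(C² + p²)/5 (n(p, C) = -√(p² + C²)/5 = -√(C² + p²)/5)
(119258 - 1*403149)/n(G(-6), o(-26)) = (119258 - 1*403149)/((-√(15² + (2 - 1*(-6) + 2*(-6)²)²)/5)) = (119258 - 403149)/((-√(225 + (2 + 6 + 2*36)²)/5)) = -283891*(-5/√(225 + (2 + 6 + 72)²)) = -283891*(-5/√(225 + 80²)) = -283891*(-5/√(225 + 6400)) = -283891*(-√265/265) = -(-283891)*√265/265 = 283891*√265/265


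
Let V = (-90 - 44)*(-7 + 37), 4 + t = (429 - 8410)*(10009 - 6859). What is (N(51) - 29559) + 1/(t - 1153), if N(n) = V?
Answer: -844219947754/25141307 ≈ -33579.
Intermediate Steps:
t = -25140154 (t = -4 + (429 - 8410)*(10009 - 6859) = -4 - 7981*3150 = -4 - 25140150 = -25140154)
V = -4020 (V = -134*30 = -4020)
N(n) = -4020
(N(51) - 29559) + 1/(t - 1153) = (-4020 - 29559) + 1/(-25140154 - 1153) = -33579 + 1/(-25141307) = -33579 - 1/25141307 = -844219947754/25141307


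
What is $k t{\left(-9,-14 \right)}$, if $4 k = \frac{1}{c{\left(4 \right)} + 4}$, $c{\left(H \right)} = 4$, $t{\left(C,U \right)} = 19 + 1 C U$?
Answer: $\frac{145}{32} \approx 4.5313$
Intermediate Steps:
$t{\left(C,U \right)} = 19 + C U$
$k = \frac{1}{32}$ ($k = \frac{1}{4 \left(4 + 4\right)} = \frac{1}{4 \cdot 8} = \frac{1}{4} \cdot \frac{1}{8} = \frac{1}{32} \approx 0.03125$)
$k t{\left(-9,-14 \right)} = \frac{19 - -126}{32} = \frac{19 + 126}{32} = \frac{1}{32} \cdot 145 = \frac{145}{32}$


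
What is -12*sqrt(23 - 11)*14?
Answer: -336*sqrt(3) ≈ -581.97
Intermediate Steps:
-12*sqrt(23 - 11)*14 = -24*sqrt(3)*14 = -336*sqrt(3)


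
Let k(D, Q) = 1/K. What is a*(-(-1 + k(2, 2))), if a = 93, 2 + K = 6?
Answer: 279/4 ≈ 69.750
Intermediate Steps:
K = 4 (K = -2 + 6 = 4)
k(D, Q) = ¼ (k(D, Q) = 1/4 = ¼)
a*(-(-1 + k(2, 2))) = 93*(-(-1 + ¼)) = 93*(-1*(-¾)) = 93*(¾) = 279/4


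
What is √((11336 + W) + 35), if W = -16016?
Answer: I*√4645 ≈ 68.154*I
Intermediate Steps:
√((11336 + W) + 35) = √((11336 - 16016) + 35) = √(-4680 + 35) = √(-4645) = I*√4645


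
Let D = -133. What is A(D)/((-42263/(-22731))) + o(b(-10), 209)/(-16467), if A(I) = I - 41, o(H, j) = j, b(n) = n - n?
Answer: -5921728415/63267711 ≈ -93.598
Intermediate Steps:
b(n) = 0
A(I) = -41 + I
A(D)/((-42263/(-22731))) + o(b(-10), 209)/(-16467) = (-41 - 133)/((-42263/(-22731))) + 209/(-16467) = -174/((-42263*(-1/22731))) + 209*(-1/16467) = -174/42263/22731 - 19/1497 = -174*22731/42263 - 19/1497 = -3955194/42263 - 19/1497 = -5921728415/63267711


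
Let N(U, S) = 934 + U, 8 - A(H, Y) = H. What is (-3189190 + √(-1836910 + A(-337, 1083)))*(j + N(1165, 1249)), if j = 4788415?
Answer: -15277859343660 + 4790514*I*√1836565 ≈ -1.5278e+13 + 6.4921e+9*I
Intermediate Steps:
A(H, Y) = 8 - H
(-3189190 + √(-1836910 + A(-337, 1083)))*(j + N(1165, 1249)) = (-3189190 + √(-1836910 + (8 - 1*(-337))))*(4788415 + (934 + 1165)) = (-3189190 + √(-1836910 + (8 + 337)))*(4788415 + 2099) = (-3189190 + √(-1836910 + 345))*4790514 = (-3189190 + √(-1836565))*4790514 = (-3189190 + I*√1836565)*4790514 = -15277859343660 + 4790514*I*√1836565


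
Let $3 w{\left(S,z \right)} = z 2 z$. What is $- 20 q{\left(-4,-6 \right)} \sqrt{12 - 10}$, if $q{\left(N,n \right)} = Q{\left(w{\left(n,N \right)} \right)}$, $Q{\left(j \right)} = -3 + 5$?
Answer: $- 40 \sqrt{2} \approx -56.569$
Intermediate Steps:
$w{\left(S,z \right)} = \frac{2 z^{2}}{3}$ ($w{\left(S,z \right)} = \frac{z 2 z}{3} = \frac{2 z z}{3} = \frac{2 z^{2}}{3}$)
$Q{\left(j \right)} = 2$
$q{\left(N,n \right)} = 2$
$- 20 q{\left(-4,-6 \right)} \sqrt{12 - 10} = \left(-20\right) 2 \sqrt{12 - 10} = - 40 \sqrt{2}$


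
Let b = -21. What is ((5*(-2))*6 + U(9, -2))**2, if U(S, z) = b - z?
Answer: 6241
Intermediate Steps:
U(S, z) = -21 - z
((5*(-2))*6 + U(9, -2))**2 = ((5*(-2))*6 + (-21 - 1*(-2)))**2 = (-10*6 + (-21 + 2))**2 = (-60 - 19)**2 = (-79)**2 = 6241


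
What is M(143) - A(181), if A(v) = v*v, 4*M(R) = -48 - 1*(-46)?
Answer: -65523/2 ≈ -32762.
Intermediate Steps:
M(R) = -½ (M(R) = (-48 - 1*(-46))/4 = (-48 + 46)/4 = (¼)*(-2) = -½)
A(v) = v²
M(143) - A(181) = -½ - 1*181² = -½ - 1*32761 = -½ - 32761 = -65523/2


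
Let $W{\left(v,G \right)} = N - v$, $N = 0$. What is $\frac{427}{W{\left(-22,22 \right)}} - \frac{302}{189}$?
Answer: $\frac{74059}{4158} \approx 17.811$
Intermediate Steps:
$W{\left(v,G \right)} = - v$ ($W{\left(v,G \right)} = 0 - v = - v$)
$\frac{427}{W{\left(-22,22 \right)}} - \frac{302}{189} = \frac{427}{\left(-1\right) \left(-22\right)} - \frac{302}{189} = \frac{427}{22} - \frac{302}{189} = \frac{74059}{4158}$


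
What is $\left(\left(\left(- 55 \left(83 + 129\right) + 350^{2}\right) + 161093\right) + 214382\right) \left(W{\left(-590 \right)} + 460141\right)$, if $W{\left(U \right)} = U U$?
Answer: $393059721915$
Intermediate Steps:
$W{\left(U \right)} = U^{2}$
$\left(\left(\left(- 55 \left(83 + 129\right) + 350^{2}\right) + 161093\right) + 214382\right) \left(W{\left(-590 \right)} + 460141\right) = \left(\left(\left(- 55 \left(83 + 129\right) + 350^{2}\right) + 161093\right) + 214382\right) \left(\left(-590\right)^{2} + 460141\right) = \left(\left(\left(\left(-55\right) 212 + 122500\right) + 161093\right) + 214382\right) \left(348100 + 460141\right) = \left(\left(\left(-11660 + 122500\right) + 161093\right) + 214382\right) 808241 = \left(\left(110840 + 161093\right) + 214382\right) 808241 = \left(271933 + 214382\right) 808241 = 486315 \cdot 808241 = 393059721915$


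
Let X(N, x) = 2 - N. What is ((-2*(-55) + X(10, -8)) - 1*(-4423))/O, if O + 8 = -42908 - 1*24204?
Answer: -905/13424 ≈ -0.067417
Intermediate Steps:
O = -67120 (O = -8 + (-42908 - 1*24204) = -8 + (-42908 - 24204) = -8 - 67112 = -67120)
((-2*(-55) + X(10, -8)) - 1*(-4423))/O = ((-2*(-55) + (2 - 1*10)) - 1*(-4423))/(-67120) = ((110 + (2 - 10)) + 4423)*(-1/67120) = ((110 - 8) + 4423)*(-1/67120) = (102 + 4423)*(-1/67120) = 4525*(-1/67120) = -905/13424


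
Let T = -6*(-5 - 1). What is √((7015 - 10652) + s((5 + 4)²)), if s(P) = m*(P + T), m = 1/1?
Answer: 8*I*√55 ≈ 59.33*I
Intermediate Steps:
m = 1
T = 36 (T = -6*(-6) = -1*(-36) = 36)
s(P) = 36 + P (s(P) = 1*(P + 36) = 1*(36 + P) = 36 + P)
√((7015 - 10652) + s((5 + 4)²)) = √((7015 - 10652) + (36 + (5 + 4)²)) = √(-3637 + (36 + 9²)) = √(-3637 + (36 + 81)) = √(-3637 + 117) = √(-3520) = 8*I*√55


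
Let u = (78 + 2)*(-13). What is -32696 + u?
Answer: -33736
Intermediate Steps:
u = -1040 (u = 80*(-13) = -1040)
-32696 + u = -32696 - 1040 = -33736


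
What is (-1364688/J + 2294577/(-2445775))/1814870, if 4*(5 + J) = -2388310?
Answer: 87451912071/117791471623572250 ≈ 7.4243e-7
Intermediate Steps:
J = -1194165/2 (J = -5 + (¼)*(-2388310) = -5 - 1194155/2 = -1194165/2 ≈ -5.9708e+5)
(-1364688/J + 2294577/(-2445775))/1814870 = (-1364688/(-1194165/2) + 2294577/(-2445775))/1814870 = (-1364688*(-2/1194165) + 2294577*(-1/2445775))*(1/1814870) = (303264/132685 - 2294577/2445775)*(1/1814870) = (87451912071/64903531175)*(1/1814870) = 87451912071/117791471623572250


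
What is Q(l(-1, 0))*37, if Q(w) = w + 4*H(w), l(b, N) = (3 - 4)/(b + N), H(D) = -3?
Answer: -407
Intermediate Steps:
l(b, N) = -1/(N + b)
Q(w) = -12 + w (Q(w) = w + 4*(-3) = w - 12 = -12 + w)
Q(l(-1, 0))*37 = (-12 - 1/(0 - 1))*37 = (-12 - 1/(-1))*37 = (-12 - 1*(-1))*37 = (-12 + 1)*37 = -11*37 = -407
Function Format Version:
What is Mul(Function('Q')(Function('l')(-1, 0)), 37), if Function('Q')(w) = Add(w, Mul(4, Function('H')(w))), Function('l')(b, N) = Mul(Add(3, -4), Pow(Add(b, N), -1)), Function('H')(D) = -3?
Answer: -407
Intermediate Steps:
Function('l')(b, N) = Mul(-1, Pow(Add(N, b), -1))
Function('Q')(w) = Add(-12, w) (Function('Q')(w) = Add(w, Mul(4, -3)) = Add(w, -12) = Add(-12, w))
Mul(Function('Q')(Function('l')(-1, 0)), 37) = Mul(Add(-12, Mul(-1, Pow(Add(0, -1), -1))), 37) = Mul(Add(-12, Mul(-1, Pow(-1, -1))), 37) = Mul(Add(-12, Mul(-1, -1)), 37) = Mul(Add(-12, 1), 37) = Mul(-11, 37) = -407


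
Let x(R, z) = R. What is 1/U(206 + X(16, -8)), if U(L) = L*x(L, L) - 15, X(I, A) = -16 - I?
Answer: 1/30261 ≈ 3.3046e-5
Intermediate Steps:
U(L) = -15 + L² (U(L) = L*L - 15 = L² - 15 = -15 + L²)
1/U(206 + X(16, -8)) = 1/(-15 + (206 + (-16 - 1*16))²) = 1/(-15 + (206 + (-16 - 16))²) = 1/(-15 + (206 - 32)²) = 1/(-15 + 174²) = 1/(-15 + 30276) = 1/30261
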